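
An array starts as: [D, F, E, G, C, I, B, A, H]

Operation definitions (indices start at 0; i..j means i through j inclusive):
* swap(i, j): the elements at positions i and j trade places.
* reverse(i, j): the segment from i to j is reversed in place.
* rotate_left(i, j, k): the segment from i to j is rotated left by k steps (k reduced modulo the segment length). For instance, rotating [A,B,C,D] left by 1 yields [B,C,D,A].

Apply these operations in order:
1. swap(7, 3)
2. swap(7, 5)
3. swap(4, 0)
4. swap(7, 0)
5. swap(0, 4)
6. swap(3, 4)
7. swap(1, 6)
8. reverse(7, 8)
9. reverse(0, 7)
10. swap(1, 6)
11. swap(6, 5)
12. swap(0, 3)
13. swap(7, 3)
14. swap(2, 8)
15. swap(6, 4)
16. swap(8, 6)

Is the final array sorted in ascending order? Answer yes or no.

After 1 (swap(7, 3)): [D, F, E, A, C, I, B, G, H]
After 2 (swap(7, 5)): [D, F, E, A, C, G, B, I, H]
After 3 (swap(4, 0)): [C, F, E, A, D, G, B, I, H]
After 4 (swap(7, 0)): [I, F, E, A, D, G, B, C, H]
After 5 (swap(0, 4)): [D, F, E, A, I, G, B, C, H]
After 6 (swap(3, 4)): [D, F, E, I, A, G, B, C, H]
After 7 (swap(1, 6)): [D, B, E, I, A, G, F, C, H]
After 8 (reverse(7, 8)): [D, B, E, I, A, G, F, H, C]
After 9 (reverse(0, 7)): [H, F, G, A, I, E, B, D, C]
After 10 (swap(1, 6)): [H, B, G, A, I, E, F, D, C]
After 11 (swap(6, 5)): [H, B, G, A, I, F, E, D, C]
After 12 (swap(0, 3)): [A, B, G, H, I, F, E, D, C]
After 13 (swap(7, 3)): [A, B, G, D, I, F, E, H, C]
After 14 (swap(2, 8)): [A, B, C, D, I, F, E, H, G]
After 15 (swap(6, 4)): [A, B, C, D, E, F, I, H, G]
After 16 (swap(8, 6)): [A, B, C, D, E, F, G, H, I]

Answer: yes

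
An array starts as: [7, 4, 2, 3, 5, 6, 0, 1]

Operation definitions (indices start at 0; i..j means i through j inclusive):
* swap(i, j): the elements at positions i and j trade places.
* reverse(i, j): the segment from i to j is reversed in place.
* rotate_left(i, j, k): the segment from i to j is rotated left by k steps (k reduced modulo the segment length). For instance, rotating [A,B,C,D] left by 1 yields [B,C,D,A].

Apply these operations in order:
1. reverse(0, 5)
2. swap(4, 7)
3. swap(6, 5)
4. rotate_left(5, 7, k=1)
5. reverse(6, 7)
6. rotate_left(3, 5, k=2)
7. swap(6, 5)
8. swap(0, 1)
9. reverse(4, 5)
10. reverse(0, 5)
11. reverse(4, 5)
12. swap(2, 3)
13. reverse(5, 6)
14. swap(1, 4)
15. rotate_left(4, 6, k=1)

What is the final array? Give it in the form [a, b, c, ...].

After 1 (reverse(0, 5)): [6, 5, 3, 2, 4, 7, 0, 1]
After 2 (swap(4, 7)): [6, 5, 3, 2, 1, 7, 0, 4]
After 3 (swap(6, 5)): [6, 5, 3, 2, 1, 0, 7, 4]
After 4 (rotate_left(5, 7, k=1)): [6, 5, 3, 2, 1, 7, 4, 0]
After 5 (reverse(6, 7)): [6, 5, 3, 2, 1, 7, 0, 4]
After 6 (rotate_left(3, 5, k=2)): [6, 5, 3, 7, 2, 1, 0, 4]
After 7 (swap(6, 5)): [6, 5, 3, 7, 2, 0, 1, 4]
After 8 (swap(0, 1)): [5, 6, 3, 7, 2, 0, 1, 4]
After 9 (reverse(4, 5)): [5, 6, 3, 7, 0, 2, 1, 4]
After 10 (reverse(0, 5)): [2, 0, 7, 3, 6, 5, 1, 4]
After 11 (reverse(4, 5)): [2, 0, 7, 3, 5, 6, 1, 4]
After 12 (swap(2, 3)): [2, 0, 3, 7, 5, 6, 1, 4]
After 13 (reverse(5, 6)): [2, 0, 3, 7, 5, 1, 6, 4]
After 14 (swap(1, 4)): [2, 5, 3, 7, 0, 1, 6, 4]
After 15 (rotate_left(4, 6, k=1)): [2, 5, 3, 7, 1, 6, 0, 4]

Answer: [2, 5, 3, 7, 1, 6, 0, 4]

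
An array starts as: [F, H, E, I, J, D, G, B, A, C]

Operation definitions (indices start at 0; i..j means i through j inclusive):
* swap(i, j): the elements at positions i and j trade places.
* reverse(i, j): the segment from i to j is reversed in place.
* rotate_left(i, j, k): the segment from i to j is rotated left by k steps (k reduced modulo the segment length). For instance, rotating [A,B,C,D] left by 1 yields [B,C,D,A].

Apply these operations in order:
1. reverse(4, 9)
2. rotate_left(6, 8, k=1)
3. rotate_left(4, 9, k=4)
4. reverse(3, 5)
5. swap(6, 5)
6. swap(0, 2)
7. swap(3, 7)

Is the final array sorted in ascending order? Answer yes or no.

After 1 (reverse(4, 9)): [F, H, E, I, C, A, B, G, D, J]
After 2 (rotate_left(6, 8, k=1)): [F, H, E, I, C, A, G, D, B, J]
After 3 (rotate_left(4, 9, k=4)): [F, H, E, I, B, J, C, A, G, D]
After 4 (reverse(3, 5)): [F, H, E, J, B, I, C, A, G, D]
After 5 (swap(6, 5)): [F, H, E, J, B, C, I, A, G, D]
After 6 (swap(0, 2)): [E, H, F, J, B, C, I, A, G, D]
After 7 (swap(3, 7)): [E, H, F, A, B, C, I, J, G, D]

Answer: no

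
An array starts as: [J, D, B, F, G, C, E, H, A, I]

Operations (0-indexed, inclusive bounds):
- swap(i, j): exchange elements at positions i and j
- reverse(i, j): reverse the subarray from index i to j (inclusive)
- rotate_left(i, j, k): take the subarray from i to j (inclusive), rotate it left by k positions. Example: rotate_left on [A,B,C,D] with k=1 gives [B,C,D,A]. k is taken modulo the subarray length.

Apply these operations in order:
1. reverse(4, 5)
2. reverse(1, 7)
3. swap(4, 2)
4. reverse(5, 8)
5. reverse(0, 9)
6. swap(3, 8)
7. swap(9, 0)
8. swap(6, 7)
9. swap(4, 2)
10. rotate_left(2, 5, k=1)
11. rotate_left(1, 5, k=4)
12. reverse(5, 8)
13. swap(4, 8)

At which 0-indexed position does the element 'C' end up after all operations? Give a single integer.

Answer: 7

Derivation:
After 1 (reverse(4, 5)): [J, D, B, F, C, G, E, H, A, I]
After 2 (reverse(1, 7)): [J, H, E, G, C, F, B, D, A, I]
After 3 (swap(4, 2)): [J, H, C, G, E, F, B, D, A, I]
After 4 (reverse(5, 8)): [J, H, C, G, E, A, D, B, F, I]
After 5 (reverse(0, 9)): [I, F, B, D, A, E, G, C, H, J]
After 6 (swap(3, 8)): [I, F, B, H, A, E, G, C, D, J]
After 7 (swap(9, 0)): [J, F, B, H, A, E, G, C, D, I]
After 8 (swap(6, 7)): [J, F, B, H, A, E, C, G, D, I]
After 9 (swap(4, 2)): [J, F, A, H, B, E, C, G, D, I]
After 10 (rotate_left(2, 5, k=1)): [J, F, H, B, E, A, C, G, D, I]
After 11 (rotate_left(1, 5, k=4)): [J, A, F, H, B, E, C, G, D, I]
After 12 (reverse(5, 8)): [J, A, F, H, B, D, G, C, E, I]
After 13 (swap(4, 8)): [J, A, F, H, E, D, G, C, B, I]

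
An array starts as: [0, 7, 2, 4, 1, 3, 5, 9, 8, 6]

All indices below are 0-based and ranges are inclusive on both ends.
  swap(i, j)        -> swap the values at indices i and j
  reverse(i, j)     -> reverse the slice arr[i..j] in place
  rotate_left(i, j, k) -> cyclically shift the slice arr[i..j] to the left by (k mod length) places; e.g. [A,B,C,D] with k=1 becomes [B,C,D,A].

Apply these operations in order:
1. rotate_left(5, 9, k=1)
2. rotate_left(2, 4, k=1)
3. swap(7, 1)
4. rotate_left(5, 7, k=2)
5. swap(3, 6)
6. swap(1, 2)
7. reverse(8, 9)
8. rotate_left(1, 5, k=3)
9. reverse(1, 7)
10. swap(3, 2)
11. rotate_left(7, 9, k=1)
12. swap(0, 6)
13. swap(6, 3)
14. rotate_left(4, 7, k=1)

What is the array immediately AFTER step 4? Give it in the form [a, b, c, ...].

After 1 (rotate_left(5, 9, k=1)): [0, 7, 2, 4, 1, 5, 9, 8, 6, 3]
After 2 (rotate_left(2, 4, k=1)): [0, 7, 4, 1, 2, 5, 9, 8, 6, 3]
After 3 (swap(7, 1)): [0, 8, 4, 1, 2, 5, 9, 7, 6, 3]
After 4 (rotate_left(5, 7, k=2)): [0, 8, 4, 1, 2, 7, 5, 9, 6, 3]

Answer: [0, 8, 4, 1, 2, 7, 5, 9, 6, 3]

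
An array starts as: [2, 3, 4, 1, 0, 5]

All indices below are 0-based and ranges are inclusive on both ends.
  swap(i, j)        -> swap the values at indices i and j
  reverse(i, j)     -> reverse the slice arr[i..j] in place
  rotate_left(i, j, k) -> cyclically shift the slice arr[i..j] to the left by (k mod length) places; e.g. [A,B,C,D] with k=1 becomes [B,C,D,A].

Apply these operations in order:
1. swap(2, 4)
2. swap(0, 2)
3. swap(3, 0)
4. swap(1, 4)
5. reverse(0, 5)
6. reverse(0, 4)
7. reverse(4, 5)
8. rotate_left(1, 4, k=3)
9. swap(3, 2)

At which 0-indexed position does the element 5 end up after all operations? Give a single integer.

After 1 (swap(2, 4)): [2, 3, 0, 1, 4, 5]
After 2 (swap(0, 2)): [0, 3, 2, 1, 4, 5]
After 3 (swap(3, 0)): [1, 3, 2, 0, 4, 5]
After 4 (swap(1, 4)): [1, 4, 2, 0, 3, 5]
After 5 (reverse(0, 5)): [5, 3, 0, 2, 4, 1]
After 6 (reverse(0, 4)): [4, 2, 0, 3, 5, 1]
After 7 (reverse(4, 5)): [4, 2, 0, 3, 1, 5]
After 8 (rotate_left(1, 4, k=3)): [4, 1, 2, 0, 3, 5]
After 9 (swap(3, 2)): [4, 1, 0, 2, 3, 5]

Answer: 5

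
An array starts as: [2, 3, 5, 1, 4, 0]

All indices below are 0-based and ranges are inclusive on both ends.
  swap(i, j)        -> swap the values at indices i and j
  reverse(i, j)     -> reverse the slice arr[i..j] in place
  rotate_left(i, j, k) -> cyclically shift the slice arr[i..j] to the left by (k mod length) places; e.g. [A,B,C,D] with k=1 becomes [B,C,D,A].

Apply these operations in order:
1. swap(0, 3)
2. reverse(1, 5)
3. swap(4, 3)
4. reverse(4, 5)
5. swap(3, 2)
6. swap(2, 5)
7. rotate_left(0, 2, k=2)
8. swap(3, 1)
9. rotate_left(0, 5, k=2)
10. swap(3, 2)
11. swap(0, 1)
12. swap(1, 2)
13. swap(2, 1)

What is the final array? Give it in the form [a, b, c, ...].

After 1 (swap(0, 3)): [1, 3, 5, 2, 4, 0]
After 2 (reverse(1, 5)): [1, 0, 4, 2, 5, 3]
After 3 (swap(4, 3)): [1, 0, 4, 5, 2, 3]
After 4 (reverse(4, 5)): [1, 0, 4, 5, 3, 2]
After 5 (swap(3, 2)): [1, 0, 5, 4, 3, 2]
After 6 (swap(2, 5)): [1, 0, 2, 4, 3, 5]
After 7 (rotate_left(0, 2, k=2)): [2, 1, 0, 4, 3, 5]
After 8 (swap(3, 1)): [2, 4, 0, 1, 3, 5]
After 9 (rotate_left(0, 5, k=2)): [0, 1, 3, 5, 2, 4]
After 10 (swap(3, 2)): [0, 1, 5, 3, 2, 4]
After 11 (swap(0, 1)): [1, 0, 5, 3, 2, 4]
After 12 (swap(1, 2)): [1, 5, 0, 3, 2, 4]
After 13 (swap(2, 1)): [1, 0, 5, 3, 2, 4]

Answer: [1, 0, 5, 3, 2, 4]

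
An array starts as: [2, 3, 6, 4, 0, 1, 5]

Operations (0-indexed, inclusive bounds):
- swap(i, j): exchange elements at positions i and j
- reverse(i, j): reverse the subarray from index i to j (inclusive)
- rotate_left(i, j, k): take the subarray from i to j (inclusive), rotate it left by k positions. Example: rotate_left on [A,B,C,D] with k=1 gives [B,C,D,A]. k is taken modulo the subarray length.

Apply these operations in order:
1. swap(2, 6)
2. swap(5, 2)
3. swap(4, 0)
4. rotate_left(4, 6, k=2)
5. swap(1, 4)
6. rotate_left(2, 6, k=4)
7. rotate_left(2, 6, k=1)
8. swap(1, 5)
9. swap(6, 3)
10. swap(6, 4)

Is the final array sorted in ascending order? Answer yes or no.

Answer: no

Derivation:
After 1 (swap(2, 6)): [2, 3, 5, 4, 0, 1, 6]
After 2 (swap(5, 2)): [2, 3, 1, 4, 0, 5, 6]
After 3 (swap(4, 0)): [0, 3, 1, 4, 2, 5, 6]
After 4 (rotate_left(4, 6, k=2)): [0, 3, 1, 4, 6, 2, 5]
After 5 (swap(1, 4)): [0, 6, 1, 4, 3, 2, 5]
After 6 (rotate_left(2, 6, k=4)): [0, 6, 5, 1, 4, 3, 2]
After 7 (rotate_left(2, 6, k=1)): [0, 6, 1, 4, 3, 2, 5]
After 8 (swap(1, 5)): [0, 2, 1, 4, 3, 6, 5]
After 9 (swap(6, 3)): [0, 2, 1, 5, 3, 6, 4]
After 10 (swap(6, 4)): [0, 2, 1, 5, 4, 6, 3]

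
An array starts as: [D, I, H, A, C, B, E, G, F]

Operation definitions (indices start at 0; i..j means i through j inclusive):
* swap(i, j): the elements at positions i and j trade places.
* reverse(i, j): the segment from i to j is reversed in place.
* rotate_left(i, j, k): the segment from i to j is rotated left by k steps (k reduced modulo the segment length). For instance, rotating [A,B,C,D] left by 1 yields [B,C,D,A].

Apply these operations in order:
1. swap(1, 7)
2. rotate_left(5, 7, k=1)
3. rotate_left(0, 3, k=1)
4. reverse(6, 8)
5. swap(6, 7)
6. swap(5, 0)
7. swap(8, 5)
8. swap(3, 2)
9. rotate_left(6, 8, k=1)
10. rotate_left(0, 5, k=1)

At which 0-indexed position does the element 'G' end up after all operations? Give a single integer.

After 1 (swap(1, 7)): [D, G, H, A, C, B, E, I, F]
After 2 (rotate_left(5, 7, k=1)): [D, G, H, A, C, E, I, B, F]
After 3 (rotate_left(0, 3, k=1)): [G, H, A, D, C, E, I, B, F]
After 4 (reverse(6, 8)): [G, H, A, D, C, E, F, B, I]
After 5 (swap(6, 7)): [G, H, A, D, C, E, B, F, I]
After 6 (swap(5, 0)): [E, H, A, D, C, G, B, F, I]
After 7 (swap(8, 5)): [E, H, A, D, C, I, B, F, G]
After 8 (swap(3, 2)): [E, H, D, A, C, I, B, F, G]
After 9 (rotate_left(6, 8, k=1)): [E, H, D, A, C, I, F, G, B]
After 10 (rotate_left(0, 5, k=1)): [H, D, A, C, I, E, F, G, B]

Answer: 7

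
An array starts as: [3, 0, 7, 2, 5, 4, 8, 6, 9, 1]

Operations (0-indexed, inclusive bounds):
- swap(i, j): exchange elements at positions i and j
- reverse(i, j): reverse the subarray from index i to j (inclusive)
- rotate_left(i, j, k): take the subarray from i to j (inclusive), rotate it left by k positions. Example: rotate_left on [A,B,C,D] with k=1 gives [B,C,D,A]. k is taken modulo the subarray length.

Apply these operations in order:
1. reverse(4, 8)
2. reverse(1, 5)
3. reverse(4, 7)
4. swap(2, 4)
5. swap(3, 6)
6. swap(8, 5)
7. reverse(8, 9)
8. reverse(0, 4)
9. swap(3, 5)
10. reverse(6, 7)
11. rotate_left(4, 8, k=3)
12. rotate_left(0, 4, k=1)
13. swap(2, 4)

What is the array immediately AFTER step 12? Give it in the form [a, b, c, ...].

After 1 (reverse(4, 8)): [3, 0, 7, 2, 9, 6, 8, 4, 5, 1]
After 2 (reverse(1, 5)): [3, 6, 9, 2, 7, 0, 8, 4, 5, 1]
After 3 (reverse(4, 7)): [3, 6, 9, 2, 4, 8, 0, 7, 5, 1]
After 4 (swap(2, 4)): [3, 6, 4, 2, 9, 8, 0, 7, 5, 1]
After 5 (swap(3, 6)): [3, 6, 4, 0, 9, 8, 2, 7, 5, 1]
After 6 (swap(8, 5)): [3, 6, 4, 0, 9, 5, 2, 7, 8, 1]
After 7 (reverse(8, 9)): [3, 6, 4, 0, 9, 5, 2, 7, 1, 8]
After 8 (reverse(0, 4)): [9, 0, 4, 6, 3, 5, 2, 7, 1, 8]
After 9 (swap(3, 5)): [9, 0, 4, 5, 3, 6, 2, 7, 1, 8]
After 10 (reverse(6, 7)): [9, 0, 4, 5, 3, 6, 7, 2, 1, 8]
After 11 (rotate_left(4, 8, k=3)): [9, 0, 4, 5, 2, 1, 3, 6, 7, 8]
After 12 (rotate_left(0, 4, k=1)): [0, 4, 5, 2, 9, 1, 3, 6, 7, 8]

Answer: [0, 4, 5, 2, 9, 1, 3, 6, 7, 8]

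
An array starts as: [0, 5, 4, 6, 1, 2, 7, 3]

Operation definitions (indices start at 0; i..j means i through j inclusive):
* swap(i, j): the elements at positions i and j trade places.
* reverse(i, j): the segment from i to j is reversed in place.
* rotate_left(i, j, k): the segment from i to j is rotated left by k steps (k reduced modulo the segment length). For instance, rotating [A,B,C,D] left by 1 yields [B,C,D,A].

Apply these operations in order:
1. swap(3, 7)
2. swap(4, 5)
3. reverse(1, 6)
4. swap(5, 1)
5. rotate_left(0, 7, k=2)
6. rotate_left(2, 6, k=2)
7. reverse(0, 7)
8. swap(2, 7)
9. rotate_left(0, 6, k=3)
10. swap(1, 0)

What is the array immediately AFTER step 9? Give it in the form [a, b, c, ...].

Answer: [0, 6, 5, 2, 4, 7, 1, 3]

Derivation:
After 1 (swap(3, 7)): [0, 5, 4, 3, 1, 2, 7, 6]
After 2 (swap(4, 5)): [0, 5, 4, 3, 2, 1, 7, 6]
After 3 (reverse(1, 6)): [0, 7, 1, 2, 3, 4, 5, 6]
After 4 (swap(5, 1)): [0, 4, 1, 2, 3, 7, 5, 6]
After 5 (rotate_left(0, 7, k=2)): [1, 2, 3, 7, 5, 6, 0, 4]
After 6 (rotate_left(2, 6, k=2)): [1, 2, 5, 6, 0, 3, 7, 4]
After 7 (reverse(0, 7)): [4, 7, 3, 0, 6, 5, 2, 1]
After 8 (swap(2, 7)): [4, 7, 1, 0, 6, 5, 2, 3]
After 9 (rotate_left(0, 6, k=3)): [0, 6, 5, 2, 4, 7, 1, 3]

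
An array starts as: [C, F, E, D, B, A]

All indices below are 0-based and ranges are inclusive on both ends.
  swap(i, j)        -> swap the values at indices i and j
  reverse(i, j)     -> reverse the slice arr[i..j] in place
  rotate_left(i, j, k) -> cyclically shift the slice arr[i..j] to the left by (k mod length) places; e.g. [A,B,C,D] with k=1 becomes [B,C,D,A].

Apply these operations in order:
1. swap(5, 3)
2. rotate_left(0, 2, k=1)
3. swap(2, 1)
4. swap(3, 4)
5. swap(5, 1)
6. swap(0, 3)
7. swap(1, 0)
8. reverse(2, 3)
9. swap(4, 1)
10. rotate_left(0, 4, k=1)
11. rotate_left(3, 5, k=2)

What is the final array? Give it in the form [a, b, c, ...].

After 1 (swap(5, 3)): [C, F, E, A, B, D]
After 2 (rotate_left(0, 2, k=1)): [F, E, C, A, B, D]
After 3 (swap(2, 1)): [F, C, E, A, B, D]
After 4 (swap(3, 4)): [F, C, E, B, A, D]
After 5 (swap(5, 1)): [F, D, E, B, A, C]
After 6 (swap(0, 3)): [B, D, E, F, A, C]
After 7 (swap(1, 0)): [D, B, E, F, A, C]
After 8 (reverse(2, 3)): [D, B, F, E, A, C]
After 9 (swap(4, 1)): [D, A, F, E, B, C]
After 10 (rotate_left(0, 4, k=1)): [A, F, E, B, D, C]
After 11 (rotate_left(3, 5, k=2)): [A, F, E, C, B, D]

Answer: [A, F, E, C, B, D]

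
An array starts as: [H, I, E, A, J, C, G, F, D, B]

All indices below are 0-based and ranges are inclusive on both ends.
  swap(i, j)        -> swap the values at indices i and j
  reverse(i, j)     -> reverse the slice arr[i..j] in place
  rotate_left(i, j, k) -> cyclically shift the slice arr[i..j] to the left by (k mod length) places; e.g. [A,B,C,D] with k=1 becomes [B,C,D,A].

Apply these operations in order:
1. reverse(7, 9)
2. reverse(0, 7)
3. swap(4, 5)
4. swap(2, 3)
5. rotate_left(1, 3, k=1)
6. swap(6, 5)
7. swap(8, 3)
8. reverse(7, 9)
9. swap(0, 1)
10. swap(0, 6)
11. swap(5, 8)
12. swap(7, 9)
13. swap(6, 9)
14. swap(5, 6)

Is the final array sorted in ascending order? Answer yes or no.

After 1 (reverse(7, 9)): [H, I, E, A, J, C, G, B, D, F]
After 2 (reverse(0, 7)): [B, G, C, J, A, E, I, H, D, F]
After 3 (swap(4, 5)): [B, G, C, J, E, A, I, H, D, F]
After 4 (swap(2, 3)): [B, G, J, C, E, A, I, H, D, F]
After 5 (rotate_left(1, 3, k=1)): [B, J, C, G, E, A, I, H, D, F]
After 6 (swap(6, 5)): [B, J, C, G, E, I, A, H, D, F]
After 7 (swap(8, 3)): [B, J, C, D, E, I, A, H, G, F]
After 8 (reverse(7, 9)): [B, J, C, D, E, I, A, F, G, H]
After 9 (swap(0, 1)): [J, B, C, D, E, I, A, F, G, H]
After 10 (swap(0, 6)): [A, B, C, D, E, I, J, F, G, H]
After 11 (swap(5, 8)): [A, B, C, D, E, G, J, F, I, H]
After 12 (swap(7, 9)): [A, B, C, D, E, G, J, H, I, F]
After 13 (swap(6, 9)): [A, B, C, D, E, G, F, H, I, J]
After 14 (swap(5, 6)): [A, B, C, D, E, F, G, H, I, J]

Answer: yes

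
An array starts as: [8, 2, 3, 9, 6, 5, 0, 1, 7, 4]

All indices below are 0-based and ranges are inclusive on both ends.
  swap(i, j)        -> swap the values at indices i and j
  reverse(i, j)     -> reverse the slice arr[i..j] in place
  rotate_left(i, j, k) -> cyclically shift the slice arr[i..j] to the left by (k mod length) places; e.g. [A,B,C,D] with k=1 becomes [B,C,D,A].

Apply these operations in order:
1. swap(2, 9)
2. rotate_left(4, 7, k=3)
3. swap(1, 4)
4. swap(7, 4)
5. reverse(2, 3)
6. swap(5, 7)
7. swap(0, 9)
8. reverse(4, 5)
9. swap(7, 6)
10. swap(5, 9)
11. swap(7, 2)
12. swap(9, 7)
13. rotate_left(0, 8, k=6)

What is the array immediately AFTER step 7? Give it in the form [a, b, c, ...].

Answer: [3, 1, 9, 4, 0, 2, 5, 6, 7, 8]

Derivation:
After 1 (swap(2, 9)): [8, 2, 4, 9, 6, 5, 0, 1, 7, 3]
After 2 (rotate_left(4, 7, k=3)): [8, 2, 4, 9, 1, 6, 5, 0, 7, 3]
After 3 (swap(1, 4)): [8, 1, 4, 9, 2, 6, 5, 0, 7, 3]
After 4 (swap(7, 4)): [8, 1, 4, 9, 0, 6, 5, 2, 7, 3]
After 5 (reverse(2, 3)): [8, 1, 9, 4, 0, 6, 5, 2, 7, 3]
After 6 (swap(5, 7)): [8, 1, 9, 4, 0, 2, 5, 6, 7, 3]
After 7 (swap(0, 9)): [3, 1, 9, 4, 0, 2, 5, 6, 7, 8]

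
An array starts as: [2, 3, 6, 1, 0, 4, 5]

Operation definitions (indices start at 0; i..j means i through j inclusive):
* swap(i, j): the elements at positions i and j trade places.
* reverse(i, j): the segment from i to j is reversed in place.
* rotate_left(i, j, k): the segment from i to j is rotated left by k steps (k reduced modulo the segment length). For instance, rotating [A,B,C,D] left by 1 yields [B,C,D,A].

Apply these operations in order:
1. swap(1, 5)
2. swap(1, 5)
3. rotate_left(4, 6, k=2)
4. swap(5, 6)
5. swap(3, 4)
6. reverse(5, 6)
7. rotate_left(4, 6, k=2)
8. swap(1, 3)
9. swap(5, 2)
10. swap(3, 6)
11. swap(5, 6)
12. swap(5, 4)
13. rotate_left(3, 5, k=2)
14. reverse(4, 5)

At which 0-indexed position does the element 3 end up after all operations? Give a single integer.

After 1 (swap(1, 5)): [2, 4, 6, 1, 0, 3, 5]
After 2 (swap(1, 5)): [2, 3, 6, 1, 0, 4, 5]
After 3 (rotate_left(4, 6, k=2)): [2, 3, 6, 1, 5, 0, 4]
After 4 (swap(5, 6)): [2, 3, 6, 1, 5, 4, 0]
After 5 (swap(3, 4)): [2, 3, 6, 5, 1, 4, 0]
After 6 (reverse(5, 6)): [2, 3, 6, 5, 1, 0, 4]
After 7 (rotate_left(4, 6, k=2)): [2, 3, 6, 5, 4, 1, 0]
After 8 (swap(1, 3)): [2, 5, 6, 3, 4, 1, 0]
After 9 (swap(5, 2)): [2, 5, 1, 3, 4, 6, 0]
After 10 (swap(3, 6)): [2, 5, 1, 0, 4, 6, 3]
After 11 (swap(5, 6)): [2, 5, 1, 0, 4, 3, 6]
After 12 (swap(5, 4)): [2, 5, 1, 0, 3, 4, 6]
After 13 (rotate_left(3, 5, k=2)): [2, 5, 1, 4, 0, 3, 6]
After 14 (reverse(4, 5)): [2, 5, 1, 4, 3, 0, 6]

Answer: 4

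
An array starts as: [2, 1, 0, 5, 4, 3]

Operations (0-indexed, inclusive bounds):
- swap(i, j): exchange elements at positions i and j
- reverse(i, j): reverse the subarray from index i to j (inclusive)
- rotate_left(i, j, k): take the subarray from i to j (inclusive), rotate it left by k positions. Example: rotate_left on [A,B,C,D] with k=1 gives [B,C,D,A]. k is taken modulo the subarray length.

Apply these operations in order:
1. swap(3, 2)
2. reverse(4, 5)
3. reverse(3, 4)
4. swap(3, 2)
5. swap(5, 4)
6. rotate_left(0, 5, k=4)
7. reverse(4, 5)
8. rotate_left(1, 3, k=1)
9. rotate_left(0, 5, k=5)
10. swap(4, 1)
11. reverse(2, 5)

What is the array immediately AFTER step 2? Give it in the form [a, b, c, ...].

Answer: [2, 1, 5, 0, 3, 4]

Derivation:
After 1 (swap(3, 2)): [2, 1, 5, 0, 4, 3]
After 2 (reverse(4, 5)): [2, 1, 5, 0, 3, 4]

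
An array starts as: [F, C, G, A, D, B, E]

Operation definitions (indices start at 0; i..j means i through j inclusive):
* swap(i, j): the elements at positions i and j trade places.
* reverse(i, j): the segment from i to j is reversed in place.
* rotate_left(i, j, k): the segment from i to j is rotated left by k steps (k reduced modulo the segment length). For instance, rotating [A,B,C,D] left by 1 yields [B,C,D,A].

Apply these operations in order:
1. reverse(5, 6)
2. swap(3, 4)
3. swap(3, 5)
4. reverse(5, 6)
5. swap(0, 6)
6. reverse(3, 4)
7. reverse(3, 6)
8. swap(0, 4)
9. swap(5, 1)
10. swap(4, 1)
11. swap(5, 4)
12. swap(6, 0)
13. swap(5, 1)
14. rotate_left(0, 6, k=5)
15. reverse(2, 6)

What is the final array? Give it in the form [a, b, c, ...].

Answer: [D, B, C, F, G, E, A]

Derivation:
After 1 (reverse(5, 6)): [F, C, G, A, D, E, B]
After 2 (swap(3, 4)): [F, C, G, D, A, E, B]
After 3 (swap(3, 5)): [F, C, G, E, A, D, B]
After 4 (reverse(5, 6)): [F, C, G, E, A, B, D]
After 5 (swap(0, 6)): [D, C, G, E, A, B, F]
After 6 (reverse(3, 4)): [D, C, G, A, E, B, F]
After 7 (reverse(3, 6)): [D, C, G, F, B, E, A]
After 8 (swap(0, 4)): [B, C, G, F, D, E, A]
After 9 (swap(5, 1)): [B, E, G, F, D, C, A]
After 10 (swap(4, 1)): [B, D, G, F, E, C, A]
After 11 (swap(5, 4)): [B, D, G, F, C, E, A]
After 12 (swap(6, 0)): [A, D, G, F, C, E, B]
After 13 (swap(5, 1)): [A, E, G, F, C, D, B]
After 14 (rotate_left(0, 6, k=5)): [D, B, A, E, G, F, C]
After 15 (reverse(2, 6)): [D, B, C, F, G, E, A]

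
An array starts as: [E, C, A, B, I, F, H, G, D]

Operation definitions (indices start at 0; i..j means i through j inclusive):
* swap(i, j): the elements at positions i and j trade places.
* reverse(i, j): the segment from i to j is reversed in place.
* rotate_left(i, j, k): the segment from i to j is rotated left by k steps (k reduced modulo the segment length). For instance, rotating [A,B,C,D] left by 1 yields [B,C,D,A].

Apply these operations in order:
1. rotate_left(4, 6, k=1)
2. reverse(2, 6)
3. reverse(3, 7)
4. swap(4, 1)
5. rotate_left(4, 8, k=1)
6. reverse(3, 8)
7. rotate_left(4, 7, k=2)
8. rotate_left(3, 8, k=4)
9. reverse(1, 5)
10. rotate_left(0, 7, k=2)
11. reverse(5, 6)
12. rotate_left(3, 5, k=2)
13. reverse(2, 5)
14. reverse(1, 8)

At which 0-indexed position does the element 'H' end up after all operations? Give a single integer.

Answer: 8

Derivation:
After 1 (rotate_left(4, 6, k=1)): [E, C, A, B, F, H, I, G, D]
After 2 (reverse(2, 6)): [E, C, I, H, F, B, A, G, D]
After 3 (reverse(3, 7)): [E, C, I, G, A, B, F, H, D]
After 4 (swap(4, 1)): [E, A, I, G, C, B, F, H, D]
After 5 (rotate_left(4, 8, k=1)): [E, A, I, G, B, F, H, D, C]
After 6 (reverse(3, 8)): [E, A, I, C, D, H, F, B, G]
After 7 (rotate_left(4, 7, k=2)): [E, A, I, C, F, B, D, H, G]
After 8 (rotate_left(3, 8, k=4)): [E, A, I, H, G, C, F, B, D]
After 9 (reverse(1, 5)): [E, C, G, H, I, A, F, B, D]
After 10 (rotate_left(0, 7, k=2)): [G, H, I, A, F, B, E, C, D]
After 11 (reverse(5, 6)): [G, H, I, A, F, E, B, C, D]
After 12 (rotate_left(3, 5, k=2)): [G, H, I, E, A, F, B, C, D]
After 13 (reverse(2, 5)): [G, H, F, A, E, I, B, C, D]
After 14 (reverse(1, 8)): [G, D, C, B, I, E, A, F, H]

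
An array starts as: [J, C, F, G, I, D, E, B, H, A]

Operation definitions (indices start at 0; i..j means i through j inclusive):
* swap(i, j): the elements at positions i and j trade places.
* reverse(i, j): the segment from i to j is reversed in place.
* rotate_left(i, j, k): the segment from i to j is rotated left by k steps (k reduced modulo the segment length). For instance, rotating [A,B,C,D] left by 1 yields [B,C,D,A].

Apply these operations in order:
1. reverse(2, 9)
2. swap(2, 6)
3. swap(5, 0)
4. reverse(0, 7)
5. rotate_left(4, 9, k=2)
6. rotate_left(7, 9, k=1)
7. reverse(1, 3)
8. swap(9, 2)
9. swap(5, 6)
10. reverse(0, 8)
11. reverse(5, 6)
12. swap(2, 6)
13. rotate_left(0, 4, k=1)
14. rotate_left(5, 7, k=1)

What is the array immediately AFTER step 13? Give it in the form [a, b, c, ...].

After 1 (reverse(2, 9)): [J, C, A, H, B, E, D, I, G, F]
After 2 (swap(2, 6)): [J, C, D, H, B, E, A, I, G, F]
After 3 (swap(5, 0)): [E, C, D, H, B, J, A, I, G, F]
After 4 (reverse(0, 7)): [I, A, J, B, H, D, C, E, G, F]
After 5 (rotate_left(4, 9, k=2)): [I, A, J, B, C, E, G, F, H, D]
After 6 (rotate_left(7, 9, k=1)): [I, A, J, B, C, E, G, H, D, F]
After 7 (reverse(1, 3)): [I, B, J, A, C, E, G, H, D, F]
After 8 (swap(9, 2)): [I, B, F, A, C, E, G, H, D, J]
After 9 (swap(5, 6)): [I, B, F, A, C, G, E, H, D, J]
After 10 (reverse(0, 8)): [D, H, E, G, C, A, F, B, I, J]
After 11 (reverse(5, 6)): [D, H, E, G, C, F, A, B, I, J]
After 12 (swap(2, 6)): [D, H, A, G, C, F, E, B, I, J]
After 13 (rotate_left(0, 4, k=1)): [H, A, G, C, D, F, E, B, I, J]

Answer: [H, A, G, C, D, F, E, B, I, J]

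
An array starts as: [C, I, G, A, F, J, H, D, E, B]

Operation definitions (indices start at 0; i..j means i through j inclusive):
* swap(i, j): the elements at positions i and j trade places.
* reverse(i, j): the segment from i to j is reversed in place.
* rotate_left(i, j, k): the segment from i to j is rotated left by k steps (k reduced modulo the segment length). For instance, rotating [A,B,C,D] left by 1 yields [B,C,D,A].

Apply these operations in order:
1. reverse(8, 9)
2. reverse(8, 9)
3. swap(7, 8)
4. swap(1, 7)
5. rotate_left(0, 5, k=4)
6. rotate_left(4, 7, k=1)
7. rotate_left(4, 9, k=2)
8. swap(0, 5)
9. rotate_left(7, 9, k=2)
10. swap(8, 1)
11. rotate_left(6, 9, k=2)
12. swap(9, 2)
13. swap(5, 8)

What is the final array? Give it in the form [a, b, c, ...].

Answer: [G, B, H, E, I, D, J, A, F, C]

Derivation:
After 1 (reverse(8, 9)): [C, I, G, A, F, J, H, D, B, E]
After 2 (reverse(8, 9)): [C, I, G, A, F, J, H, D, E, B]
After 3 (swap(7, 8)): [C, I, G, A, F, J, H, E, D, B]
After 4 (swap(1, 7)): [C, E, G, A, F, J, H, I, D, B]
After 5 (rotate_left(0, 5, k=4)): [F, J, C, E, G, A, H, I, D, B]
After 6 (rotate_left(4, 7, k=1)): [F, J, C, E, A, H, I, G, D, B]
After 7 (rotate_left(4, 9, k=2)): [F, J, C, E, I, G, D, B, A, H]
After 8 (swap(0, 5)): [G, J, C, E, I, F, D, B, A, H]
After 9 (rotate_left(7, 9, k=2)): [G, J, C, E, I, F, D, H, B, A]
After 10 (swap(8, 1)): [G, B, C, E, I, F, D, H, J, A]
After 11 (rotate_left(6, 9, k=2)): [G, B, C, E, I, F, J, A, D, H]
After 12 (swap(9, 2)): [G, B, H, E, I, F, J, A, D, C]
After 13 (swap(5, 8)): [G, B, H, E, I, D, J, A, F, C]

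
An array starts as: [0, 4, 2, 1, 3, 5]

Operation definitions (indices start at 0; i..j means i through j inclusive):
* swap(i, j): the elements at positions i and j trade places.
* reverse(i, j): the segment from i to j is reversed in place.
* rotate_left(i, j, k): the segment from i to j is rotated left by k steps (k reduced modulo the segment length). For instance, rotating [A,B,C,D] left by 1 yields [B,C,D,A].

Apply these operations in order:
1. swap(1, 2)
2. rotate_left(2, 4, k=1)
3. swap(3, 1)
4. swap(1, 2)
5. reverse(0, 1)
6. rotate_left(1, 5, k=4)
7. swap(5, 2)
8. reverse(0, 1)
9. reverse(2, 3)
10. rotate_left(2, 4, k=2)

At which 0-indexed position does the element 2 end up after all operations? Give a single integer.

Answer: 2

Derivation:
After 1 (swap(1, 2)): [0, 2, 4, 1, 3, 5]
After 2 (rotate_left(2, 4, k=1)): [0, 2, 1, 3, 4, 5]
After 3 (swap(3, 1)): [0, 3, 1, 2, 4, 5]
After 4 (swap(1, 2)): [0, 1, 3, 2, 4, 5]
After 5 (reverse(0, 1)): [1, 0, 3, 2, 4, 5]
After 6 (rotate_left(1, 5, k=4)): [1, 5, 0, 3, 2, 4]
After 7 (swap(5, 2)): [1, 5, 4, 3, 2, 0]
After 8 (reverse(0, 1)): [5, 1, 4, 3, 2, 0]
After 9 (reverse(2, 3)): [5, 1, 3, 4, 2, 0]
After 10 (rotate_left(2, 4, k=2)): [5, 1, 2, 3, 4, 0]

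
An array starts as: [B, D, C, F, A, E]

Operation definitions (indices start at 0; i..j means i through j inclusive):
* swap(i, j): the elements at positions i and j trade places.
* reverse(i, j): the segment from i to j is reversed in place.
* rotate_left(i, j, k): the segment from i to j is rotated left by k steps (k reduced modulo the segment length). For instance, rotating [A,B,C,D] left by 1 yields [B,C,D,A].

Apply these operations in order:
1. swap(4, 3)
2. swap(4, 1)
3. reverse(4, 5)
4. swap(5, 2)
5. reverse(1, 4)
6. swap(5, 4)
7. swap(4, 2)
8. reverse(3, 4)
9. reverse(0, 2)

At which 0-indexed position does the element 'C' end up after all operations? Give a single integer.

After 1 (swap(4, 3)): [B, D, C, A, F, E]
After 2 (swap(4, 1)): [B, F, C, A, D, E]
After 3 (reverse(4, 5)): [B, F, C, A, E, D]
After 4 (swap(5, 2)): [B, F, D, A, E, C]
After 5 (reverse(1, 4)): [B, E, A, D, F, C]
After 6 (swap(5, 4)): [B, E, A, D, C, F]
After 7 (swap(4, 2)): [B, E, C, D, A, F]
After 8 (reverse(3, 4)): [B, E, C, A, D, F]
After 9 (reverse(0, 2)): [C, E, B, A, D, F]

Answer: 0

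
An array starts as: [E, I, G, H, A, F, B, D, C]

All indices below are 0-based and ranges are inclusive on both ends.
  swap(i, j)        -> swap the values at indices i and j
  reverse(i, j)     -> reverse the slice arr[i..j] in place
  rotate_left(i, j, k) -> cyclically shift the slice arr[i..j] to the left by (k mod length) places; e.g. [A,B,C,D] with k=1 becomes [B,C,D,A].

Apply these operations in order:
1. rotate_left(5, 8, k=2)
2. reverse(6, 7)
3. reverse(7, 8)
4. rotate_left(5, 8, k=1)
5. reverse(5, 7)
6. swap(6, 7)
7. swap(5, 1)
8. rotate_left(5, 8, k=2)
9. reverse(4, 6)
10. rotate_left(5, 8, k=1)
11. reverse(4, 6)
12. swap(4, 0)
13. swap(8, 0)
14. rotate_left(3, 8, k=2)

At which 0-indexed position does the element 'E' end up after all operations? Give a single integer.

After 1 (rotate_left(5, 8, k=2)): [E, I, G, H, A, D, C, F, B]
After 2 (reverse(6, 7)): [E, I, G, H, A, D, F, C, B]
After 3 (reverse(7, 8)): [E, I, G, H, A, D, F, B, C]
After 4 (rotate_left(5, 8, k=1)): [E, I, G, H, A, F, B, C, D]
After 5 (reverse(5, 7)): [E, I, G, H, A, C, B, F, D]
After 6 (swap(6, 7)): [E, I, G, H, A, C, F, B, D]
After 7 (swap(5, 1)): [E, C, G, H, A, I, F, B, D]
After 8 (rotate_left(5, 8, k=2)): [E, C, G, H, A, B, D, I, F]
After 9 (reverse(4, 6)): [E, C, G, H, D, B, A, I, F]
After 10 (rotate_left(5, 8, k=1)): [E, C, G, H, D, A, I, F, B]
After 11 (reverse(4, 6)): [E, C, G, H, I, A, D, F, B]
After 12 (swap(4, 0)): [I, C, G, H, E, A, D, F, B]
After 13 (swap(8, 0)): [B, C, G, H, E, A, D, F, I]
After 14 (rotate_left(3, 8, k=2)): [B, C, G, A, D, F, I, H, E]

Answer: 8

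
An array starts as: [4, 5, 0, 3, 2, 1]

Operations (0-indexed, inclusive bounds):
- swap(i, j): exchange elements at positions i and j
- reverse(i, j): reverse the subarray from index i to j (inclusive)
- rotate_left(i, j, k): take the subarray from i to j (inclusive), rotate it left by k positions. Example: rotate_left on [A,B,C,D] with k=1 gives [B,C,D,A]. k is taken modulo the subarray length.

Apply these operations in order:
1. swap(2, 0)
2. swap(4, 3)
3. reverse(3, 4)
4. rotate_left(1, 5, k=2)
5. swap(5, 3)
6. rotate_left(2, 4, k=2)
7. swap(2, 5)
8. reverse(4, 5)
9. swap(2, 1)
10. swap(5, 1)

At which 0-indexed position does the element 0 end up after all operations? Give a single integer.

After 1 (swap(2, 0)): [0, 5, 4, 3, 2, 1]
After 2 (swap(4, 3)): [0, 5, 4, 2, 3, 1]
After 3 (reverse(3, 4)): [0, 5, 4, 3, 2, 1]
After 4 (rotate_left(1, 5, k=2)): [0, 3, 2, 1, 5, 4]
After 5 (swap(5, 3)): [0, 3, 2, 4, 5, 1]
After 6 (rotate_left(2, 4, k=2)): [0, 3, 5, 2, 4, 1]
After 7 (swap(2, 5)): [0, 3, 1, 2, 4, 5]
After 8 (reverse(4, 5)): [0, 3, 1, 2, 5, 4]
After 9 (swap(2, 1)): [0, 1, 3, 2, 5, 4]
After 10 (swap(5, 1)): [0, 4, 3, 2, 5, 1]

Answer: 0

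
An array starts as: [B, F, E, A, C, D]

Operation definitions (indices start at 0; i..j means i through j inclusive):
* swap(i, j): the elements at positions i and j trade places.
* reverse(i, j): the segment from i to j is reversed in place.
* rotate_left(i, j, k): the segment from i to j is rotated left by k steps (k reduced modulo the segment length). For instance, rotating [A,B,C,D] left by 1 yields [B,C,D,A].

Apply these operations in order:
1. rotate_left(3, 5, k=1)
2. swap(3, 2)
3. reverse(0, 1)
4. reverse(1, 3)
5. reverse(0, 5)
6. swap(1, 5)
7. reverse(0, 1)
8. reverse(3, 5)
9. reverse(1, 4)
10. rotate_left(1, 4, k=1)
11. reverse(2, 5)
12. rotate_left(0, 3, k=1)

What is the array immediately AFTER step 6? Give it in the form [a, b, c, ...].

After 1 (rotate_left(3, 5, k=1)): [B, F, E, C, D, A]
After 2 (swap(3, 2)): [B, F, C, E, D, A]
After 3 (reverse(0, 1)): [F, B, C, E, D, A]
After 4 (reverse(1, 3)): [F, E, C, B, D, A]
After 5 (reverse(0, 5)): [A, D, B, C, E, F]
After 6 (swap(1, 5)): [A, F, B, C, E, D]

Answer: [A, F, B, C, E, D]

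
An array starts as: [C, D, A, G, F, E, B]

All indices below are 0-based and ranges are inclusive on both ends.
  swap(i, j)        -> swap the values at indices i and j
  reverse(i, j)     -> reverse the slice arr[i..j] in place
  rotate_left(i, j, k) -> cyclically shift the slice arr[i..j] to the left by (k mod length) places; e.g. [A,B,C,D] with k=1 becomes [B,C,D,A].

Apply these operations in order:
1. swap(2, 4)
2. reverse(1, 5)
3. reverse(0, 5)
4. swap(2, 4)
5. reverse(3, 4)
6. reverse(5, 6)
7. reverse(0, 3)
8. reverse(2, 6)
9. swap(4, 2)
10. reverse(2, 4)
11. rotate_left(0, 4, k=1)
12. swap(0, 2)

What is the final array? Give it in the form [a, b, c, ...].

After 1 (swap(2, 4)): [C, D, F, G, A, E, B]
After 2 (reverse(1, 5)): [C, E, A, G, F, D, B]
After 3 (reverse(0, 5)): [D, F, G, A, E, C, B]
After 4 (swap(2, 4)): [D, F, E, A, G, C, B]
After 5 (reverse(3, 4)): [D, F, E, G, A, C, B]
After 6 (reverse(5, 6)): [D, F, E, G, A, B, C]
After 7 (reverse(0, 3)): [G, E, F, D, A, B, C]
After 8 (reverse(2, 6)): [G, E, C, B, A, D, F]
After 9 (swap(4, 2)): [G, E, A, B, C, D, F]
After 10 (reverse(2, 4)): [G, E, C, B, A, D, F]
After 11 (rotate_left(0, 4, k=1)): [E, C, B, A, G, D, F]
After 12 (swap(0, 2)): [B, C, E, A, G, D, F]

Answer: [B, C, E, A, G, D, F]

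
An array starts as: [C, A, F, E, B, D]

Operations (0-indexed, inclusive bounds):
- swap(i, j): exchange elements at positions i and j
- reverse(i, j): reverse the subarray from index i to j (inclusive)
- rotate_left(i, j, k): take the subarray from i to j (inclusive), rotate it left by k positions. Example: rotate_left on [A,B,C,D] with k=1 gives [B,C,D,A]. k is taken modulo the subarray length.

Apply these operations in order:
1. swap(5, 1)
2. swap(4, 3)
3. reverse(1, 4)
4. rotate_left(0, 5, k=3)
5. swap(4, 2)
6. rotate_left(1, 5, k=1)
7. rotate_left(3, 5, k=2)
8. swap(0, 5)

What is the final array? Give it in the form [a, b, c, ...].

After 1 (swap(5, 1)): [C, D, F, E, B, A]
After 2 (swap(4, 3)): [C, D, F, B, E, A]
After 3 (reverse(1, 4)): [C, E, B, F, D, A]
After 4 (rotate_left(0, 5, k=3)): [F, D, A, C, E, B]
After 5 (swap(4, 2)): [F, D, E, C, A, B]
After 6 (rotate_left(1, 5, k=1)): [F, E, C, A, B, D]
After 7 (rotate_left(3, 5, k=2)): [F, E, C, D, A, B]
After 8 (swap(0, 5)): [B, E, C, D, A, F]

Answer: [B, E, C, D, A, F]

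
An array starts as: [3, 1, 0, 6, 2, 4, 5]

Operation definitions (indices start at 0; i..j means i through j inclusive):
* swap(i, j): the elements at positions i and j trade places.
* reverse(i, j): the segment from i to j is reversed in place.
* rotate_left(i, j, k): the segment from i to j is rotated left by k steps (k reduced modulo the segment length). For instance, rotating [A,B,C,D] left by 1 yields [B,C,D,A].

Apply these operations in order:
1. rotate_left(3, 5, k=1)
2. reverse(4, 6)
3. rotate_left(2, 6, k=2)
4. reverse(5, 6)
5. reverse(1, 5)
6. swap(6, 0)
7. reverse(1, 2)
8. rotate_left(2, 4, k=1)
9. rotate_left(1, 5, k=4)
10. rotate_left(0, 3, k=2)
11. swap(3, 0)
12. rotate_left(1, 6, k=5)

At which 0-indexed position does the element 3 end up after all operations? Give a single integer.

Answer: 1

Derivation:
After 1 (rotate_left(3, 5, k=1)): [3, 1, 0, 2, 4, 6, 5]
After 2 (reverse(4, 6)): [3, 1, 0, 2, 5, 6, 4]
After 3 (rotate_left(2, 6, k=2)): [3, 1, 5, 6, 4, 0, 2]
After 4 (reverse(5, 6)): [3, 1, 5, 6, 4, 2, 0]
After 5 (reverse(1, 5)): [3, 2, 4, 6, 5, 1, 0]
After 6 (swap(6, 0)): [0, 2, 4, 6, 5, 1, 3]
After 7 (reverse(1, 2)): [0, 4, 2, 6, 5, 1, 3]
After 8 (rotate_left(2, 4, k=1)): [0, 4, 6, 5, 2, 1, 3]
After 9 (rotate_left(1, 5, k=4)): [0, 1, 4, 6, 5, 2, 3]
After 10 (rotate_left(0, 3, k=2)): [4, 6, 0, 1, 5, 2, 3]
After 11 (swap(3, 0)): [1, 6, 0, 4, 5, 2, 3]
After 12 (rotate_left(1, 6, k=5)): [1, 3, 6, 0, 4, 5, 2]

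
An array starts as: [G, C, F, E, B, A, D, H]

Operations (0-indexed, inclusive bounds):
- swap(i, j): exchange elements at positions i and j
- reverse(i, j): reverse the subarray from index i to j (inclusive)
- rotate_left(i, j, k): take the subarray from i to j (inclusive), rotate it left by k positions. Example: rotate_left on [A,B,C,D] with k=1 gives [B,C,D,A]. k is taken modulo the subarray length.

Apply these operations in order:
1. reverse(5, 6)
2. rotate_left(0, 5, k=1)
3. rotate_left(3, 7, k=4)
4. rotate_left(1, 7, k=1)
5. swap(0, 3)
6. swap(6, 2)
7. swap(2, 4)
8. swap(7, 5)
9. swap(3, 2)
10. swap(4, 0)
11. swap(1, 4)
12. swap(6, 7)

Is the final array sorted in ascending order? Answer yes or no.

After 1 (reverse(5, 6)): [G, C, F, E, B, D, A, H]
After 2 (rotate_left(0, 5, k=1)): [C, F, E, B, D, G, A, H]
After 3 (rotate_left(3, 7, k=4)): [C, F, E, H, B, D, G, A]
After 4 (rotate_left(1, 7, k=1)): [C, E, H, B, D, G, A, F]
After 5 (swap(0, 3)): [B, E, H, C, D, G, A, F]
After 6 (swap(6, 2)): [B, E, A, C, D, G, H, F]
After 7 (swap(2, 4)): [B, E, D, C, A, G, H, F]
After 8 (swap(7, 5)): [B, E, D, C, A, F, H, G]
After 9 (swap(3, 2)): [B, E, C, D, A, F, H, G]
After 10 (swap(4, 0)): [A, E, C, D, B, F, H, G]
After 11 (swap(1, 4)): [A, B, C, D, E, F, H, G]
After 12 (swap(6, 7)): [A, B, C, D, E, F, G, H]

Answer: yes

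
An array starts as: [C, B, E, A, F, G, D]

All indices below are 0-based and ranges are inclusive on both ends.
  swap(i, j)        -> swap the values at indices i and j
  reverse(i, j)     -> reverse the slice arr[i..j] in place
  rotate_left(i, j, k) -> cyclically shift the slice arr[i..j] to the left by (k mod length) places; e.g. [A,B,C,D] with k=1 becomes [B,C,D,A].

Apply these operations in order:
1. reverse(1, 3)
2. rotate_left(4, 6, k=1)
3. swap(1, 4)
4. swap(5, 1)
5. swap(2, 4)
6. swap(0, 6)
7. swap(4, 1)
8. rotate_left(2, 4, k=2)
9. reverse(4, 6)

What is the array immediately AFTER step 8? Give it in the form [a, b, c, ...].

After 1 (reverse(1, 3)): [C, A, E, B, F, G, D]
After 2 (rotate_left(4, 6, k=1)): [C, A, E, B, G, D, F]
After 3 (swap(1, 4)): [C, G, E, B, A, D, F]
After 4 (swap(5, 1)): [C, D, E, B, A, G, F]
After 5 (swap(2, 4)): [C, D, A, B, E, G, F]
After 6 (swap(0, 6)): [F, D, A, B, E, G, C]
After 7 (swap(4, 1)): [F, E, A, B, D, G, C]
After 8 (rotate_left(2, 4, k=2)): [F, E, D, A, B, G, C]

Answer: [F, E, D, A, B, G, C]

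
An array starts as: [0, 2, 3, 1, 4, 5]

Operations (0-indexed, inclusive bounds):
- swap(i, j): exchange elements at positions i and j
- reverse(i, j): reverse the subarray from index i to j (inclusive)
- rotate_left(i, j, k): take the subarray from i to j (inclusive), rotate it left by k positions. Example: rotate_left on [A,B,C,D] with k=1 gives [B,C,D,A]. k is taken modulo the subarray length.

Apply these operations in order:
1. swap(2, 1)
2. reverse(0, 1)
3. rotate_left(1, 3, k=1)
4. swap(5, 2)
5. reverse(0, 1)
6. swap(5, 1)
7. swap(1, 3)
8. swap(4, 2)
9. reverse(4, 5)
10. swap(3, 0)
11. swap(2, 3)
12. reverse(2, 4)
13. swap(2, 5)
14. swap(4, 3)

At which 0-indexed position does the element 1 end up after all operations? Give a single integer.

Answer: 0

Derivation:
After 1 (swap(2, 1)): [0, 3, 2, 1, 4, 5]
After 2 (reverse(0, 1)): [3, 0, 2, 1, 4, 5]
After 3 (rotate_left(1, 3, k=1)): [3, 2, 1, 0, 4, 5]
After 4 (swap(5, 2)): [3, 2, 5, 0, 4, 1]
After 5 (reverse(0, 1)): [2, 3, 5, 0, 4, 1]
After 6 (swap(5, 1)): [2, 1, 5, 0, 4, 3]
After 7 (swap(1, 3)): [2, 0, 5, 1, 4, 3]
After 8 (swap(4, 2)): [2, 0, 4, 1, 5, 3]
After 9 (reverse(4, 5)): [2, 0, 4, 1, 3, 5]
After 10 (swap(3, 0)): [1, 0, 4, 2, 3, 5]
After 11 (swap(2, 3)): [1, 0, 2, 4, 3, 5]
After 12 (reverse(2, 4)): [1, 0, 3, 4, 2, 5]
After 13 (swap(2, 5)): [1, 0, 5, 4, 2, 3]
After 14 (swap(4, 3)): [1, 0, 5, 2, 4, 3]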